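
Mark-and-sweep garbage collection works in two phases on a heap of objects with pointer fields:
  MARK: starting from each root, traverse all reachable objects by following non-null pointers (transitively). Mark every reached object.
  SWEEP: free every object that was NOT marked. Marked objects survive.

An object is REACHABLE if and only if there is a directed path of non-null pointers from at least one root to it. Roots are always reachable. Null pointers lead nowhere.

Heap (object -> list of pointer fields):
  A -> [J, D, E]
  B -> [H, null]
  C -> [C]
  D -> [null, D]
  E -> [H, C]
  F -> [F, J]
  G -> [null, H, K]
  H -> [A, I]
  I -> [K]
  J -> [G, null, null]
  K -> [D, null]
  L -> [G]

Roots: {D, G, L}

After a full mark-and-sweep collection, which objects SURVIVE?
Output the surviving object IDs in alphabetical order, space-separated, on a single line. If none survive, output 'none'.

Roots: D G L
Mark D: refs=null D, marked=D
Mark G: refs=null H K, marked=D G
Mark L: refs=G, marked=D G L
Mark H: refs=A I, marked=D G H L
Mark K: refs=D null, marked=D G H K L
Mark A: refs=J D E, marked=A D G H K L
Mark I: refs=K, marked=A D G H I K L
Mark J: refs=G null null, marked=A D G H I J K L
Mark E: refs=H C, marked=A D E G H I J K L
Mark C: refs=C, marked=A C D E G H I J K L
Unmarked (collected): B F

Answer: A C D E G H I J K L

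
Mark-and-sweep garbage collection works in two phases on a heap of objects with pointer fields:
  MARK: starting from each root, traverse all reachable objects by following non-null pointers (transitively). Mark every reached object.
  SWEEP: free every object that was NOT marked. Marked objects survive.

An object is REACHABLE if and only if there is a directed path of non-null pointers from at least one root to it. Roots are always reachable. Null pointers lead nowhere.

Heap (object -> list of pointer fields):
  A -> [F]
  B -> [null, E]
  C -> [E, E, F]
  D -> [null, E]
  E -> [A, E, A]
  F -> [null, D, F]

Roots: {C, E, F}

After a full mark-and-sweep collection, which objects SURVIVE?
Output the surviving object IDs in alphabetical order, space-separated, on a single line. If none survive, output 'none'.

Roots: C E F
Mark C: refs=E E F, marked=C
Mark E: refs=A E A, marked=C E
Mark F: refs=null D F, marked=C E F
Mark A: refs=F, marked=A C E F
Mark D: refs=null E, marked=A C D E F
Unmarked (collected): B

Answer: A C D E F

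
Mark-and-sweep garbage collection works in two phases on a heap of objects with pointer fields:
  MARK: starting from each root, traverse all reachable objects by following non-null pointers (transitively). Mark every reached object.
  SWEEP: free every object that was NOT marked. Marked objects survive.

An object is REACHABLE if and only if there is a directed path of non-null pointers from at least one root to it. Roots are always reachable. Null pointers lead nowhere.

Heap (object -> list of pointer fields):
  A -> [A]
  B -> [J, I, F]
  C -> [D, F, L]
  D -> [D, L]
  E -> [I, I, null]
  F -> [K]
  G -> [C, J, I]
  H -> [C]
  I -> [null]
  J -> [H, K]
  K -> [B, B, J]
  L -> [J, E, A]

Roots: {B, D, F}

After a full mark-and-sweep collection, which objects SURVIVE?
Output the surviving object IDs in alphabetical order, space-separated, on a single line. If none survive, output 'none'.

Answer: A B C D E F H I J K L

Derivation:
Roots: B D F
Mark B: refs=J I F, marked=B
Mark D: refs=D L, marked=B D
Mark F: refs=K, marked=B D F
Mark J: refs=H K, marked=B D F J
Mark I: refs=null, marked=B D F I J
Mark L: refs=J E A, marked=B D F I J L
Mark K: refs=B B J, marked=B D F I J K L
Mark H: refs=C, marked=B D F H I J K L
Mark E: refs=I I null, marked=B D E F H I J K L
Mark A: refs=A, marked=A B D E F H I J K L
Mark C: refs=D F L, marked=A B C D E F H I J K L
Unmarked (collected): G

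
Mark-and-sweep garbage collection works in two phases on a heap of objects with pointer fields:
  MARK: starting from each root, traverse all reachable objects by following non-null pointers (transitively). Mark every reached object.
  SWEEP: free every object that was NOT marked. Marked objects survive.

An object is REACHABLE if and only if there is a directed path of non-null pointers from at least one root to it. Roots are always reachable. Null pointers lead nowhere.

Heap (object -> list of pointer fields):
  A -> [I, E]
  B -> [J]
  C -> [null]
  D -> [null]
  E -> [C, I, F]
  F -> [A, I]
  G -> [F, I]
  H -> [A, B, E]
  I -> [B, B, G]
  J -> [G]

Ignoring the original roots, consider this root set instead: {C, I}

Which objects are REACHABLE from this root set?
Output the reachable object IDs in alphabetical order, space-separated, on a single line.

Answer: A B C E F G I J

Derivation:
Roots: C I
Mark C: refs=null, marked=C
Mark I: refs=B B G, marked=C I
Mark B: refs=J, marked=B C I
Mark G: refs=F I, marked=B C G I
Mark J: refs=G, marked=B C G I J
Mark F: refs=A I, marked=B C F G I J
Mark A: refs=I E, marked=A B C F G I J
Mark E: refs=C I F, marked=A B C E F G I J
Unmarked (collected): D H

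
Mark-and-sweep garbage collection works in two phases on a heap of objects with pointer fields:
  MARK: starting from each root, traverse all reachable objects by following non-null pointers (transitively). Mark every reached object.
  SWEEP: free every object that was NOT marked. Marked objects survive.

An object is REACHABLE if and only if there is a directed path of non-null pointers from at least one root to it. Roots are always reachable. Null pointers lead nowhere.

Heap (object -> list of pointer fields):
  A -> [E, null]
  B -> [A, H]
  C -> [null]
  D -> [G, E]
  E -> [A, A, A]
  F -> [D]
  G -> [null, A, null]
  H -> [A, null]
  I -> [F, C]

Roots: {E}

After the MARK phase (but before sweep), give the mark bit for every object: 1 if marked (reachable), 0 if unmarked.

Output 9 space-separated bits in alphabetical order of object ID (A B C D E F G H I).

Answer: 1 0 0 0 1 0 0 0 0

Derivation:
Roots: E
Mark E: refs=A A A, marked=E
Mark A: refs=E null, marked=A E
Unmarked (collected): B C D F G H I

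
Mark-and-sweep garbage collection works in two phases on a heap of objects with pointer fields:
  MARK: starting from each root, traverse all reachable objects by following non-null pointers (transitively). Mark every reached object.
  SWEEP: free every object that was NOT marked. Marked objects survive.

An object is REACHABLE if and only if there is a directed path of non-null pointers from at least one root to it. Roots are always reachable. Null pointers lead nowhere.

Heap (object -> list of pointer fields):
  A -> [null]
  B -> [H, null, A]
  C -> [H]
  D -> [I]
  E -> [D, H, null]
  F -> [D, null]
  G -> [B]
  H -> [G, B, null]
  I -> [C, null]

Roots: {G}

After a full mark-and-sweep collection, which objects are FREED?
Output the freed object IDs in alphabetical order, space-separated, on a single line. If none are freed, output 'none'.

Answer: C D E F I

Derivation:
Roots: G
Mark G: refs=B, marked=G
Mark B: refs=H null A, marked=B G
Mark H: refs=G B null, marked=B G H
Mark A: refs=null, marked=A B G H
Unmarked (collected): C D E F I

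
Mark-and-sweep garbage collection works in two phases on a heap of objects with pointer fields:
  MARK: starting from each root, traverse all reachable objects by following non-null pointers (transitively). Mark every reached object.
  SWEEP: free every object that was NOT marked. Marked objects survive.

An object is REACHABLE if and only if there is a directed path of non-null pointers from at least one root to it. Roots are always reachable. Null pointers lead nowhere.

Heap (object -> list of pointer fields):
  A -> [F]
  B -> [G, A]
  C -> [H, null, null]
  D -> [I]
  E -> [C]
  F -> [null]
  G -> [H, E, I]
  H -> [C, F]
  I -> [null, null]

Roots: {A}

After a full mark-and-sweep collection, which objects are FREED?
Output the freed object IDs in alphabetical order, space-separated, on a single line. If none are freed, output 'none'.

Roots: A
Mark A: refs=F, marked=A
Mark F: refs=null, marked=A F
Unmarked (collected): B C D E G H I

Answer: B C D E G H I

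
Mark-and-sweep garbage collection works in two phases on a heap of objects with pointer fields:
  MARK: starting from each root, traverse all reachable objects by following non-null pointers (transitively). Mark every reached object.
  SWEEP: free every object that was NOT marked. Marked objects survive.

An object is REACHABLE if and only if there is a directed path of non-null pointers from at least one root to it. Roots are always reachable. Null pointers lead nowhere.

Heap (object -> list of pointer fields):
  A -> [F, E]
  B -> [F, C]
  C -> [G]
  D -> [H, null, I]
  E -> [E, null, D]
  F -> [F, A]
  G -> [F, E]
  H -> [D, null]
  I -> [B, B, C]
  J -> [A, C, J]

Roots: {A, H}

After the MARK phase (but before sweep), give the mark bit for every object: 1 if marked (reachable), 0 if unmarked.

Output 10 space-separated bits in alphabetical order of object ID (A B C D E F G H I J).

Roots: A H
Mark A: refs=F E, marked=A
Mark H: refs=D null, marked=A H
Mark F: refs=F A, marked=A F H
Mark E: refs=E null D, marked=A E F H
Mark D: refs=H null I, marked=A D E F H
Mark I: refs=B B C, marked=A D E F H I
Mark B: refs=F C, marked=A B D E F H I
Mark C: refs=G, marked=A B C D E F H I
Mark G: refs=F E, marked=A B C D E F G H I
Unmarked (collected): J

Answer: 1 1 1 1 1 1 1 1 1 0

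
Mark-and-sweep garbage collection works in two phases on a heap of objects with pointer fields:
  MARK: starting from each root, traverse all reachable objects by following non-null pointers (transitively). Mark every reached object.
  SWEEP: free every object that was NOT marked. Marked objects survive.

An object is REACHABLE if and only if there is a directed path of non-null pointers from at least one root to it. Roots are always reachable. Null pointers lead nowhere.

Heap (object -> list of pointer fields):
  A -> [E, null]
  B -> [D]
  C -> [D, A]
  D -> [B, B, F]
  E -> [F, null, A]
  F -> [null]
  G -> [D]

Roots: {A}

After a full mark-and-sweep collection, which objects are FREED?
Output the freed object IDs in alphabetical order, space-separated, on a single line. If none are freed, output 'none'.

Answer: B C D G

Derivation:
Roots: A
Mark A: refs=E null, marked=A
Mark E: refs=F null A, marked=A E
Mark F: refs=null, marked=A E F
Unmarked (collected): B C D G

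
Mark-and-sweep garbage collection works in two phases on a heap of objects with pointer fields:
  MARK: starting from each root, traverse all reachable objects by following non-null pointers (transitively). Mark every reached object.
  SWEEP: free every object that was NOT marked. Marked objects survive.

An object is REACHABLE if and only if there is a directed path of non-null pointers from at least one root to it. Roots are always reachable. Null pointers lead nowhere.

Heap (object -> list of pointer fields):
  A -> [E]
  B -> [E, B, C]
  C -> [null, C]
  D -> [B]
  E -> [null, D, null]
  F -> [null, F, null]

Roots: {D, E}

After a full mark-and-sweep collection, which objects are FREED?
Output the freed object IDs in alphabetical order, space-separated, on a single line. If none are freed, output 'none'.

Answer: A F

Derivation:
Roots: D E
Mark D: refs=B, marked=D
Mark E: refs=null D null, marked=D E
Mark B: refs=E B C, marked=B D E
Mark C: refs=null C, marked=B C D E
Unmarked (collected): A F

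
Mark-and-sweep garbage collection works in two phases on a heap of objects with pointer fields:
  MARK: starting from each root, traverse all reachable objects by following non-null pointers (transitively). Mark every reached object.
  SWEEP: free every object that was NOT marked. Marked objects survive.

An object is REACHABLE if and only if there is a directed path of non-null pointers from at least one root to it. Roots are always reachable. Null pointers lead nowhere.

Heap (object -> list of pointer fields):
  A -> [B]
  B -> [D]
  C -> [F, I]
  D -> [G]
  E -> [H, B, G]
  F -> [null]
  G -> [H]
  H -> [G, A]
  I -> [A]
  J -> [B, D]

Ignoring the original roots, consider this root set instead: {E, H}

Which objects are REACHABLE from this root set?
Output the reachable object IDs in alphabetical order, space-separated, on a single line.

Answer: A B D E G H

Derivation:
Roots: E H
Mark E: refs=H B G, marked=E
Mark H: refs=G A, marked=E H
Mark B: refs=D, marked=B E H
Mark G: refs=H, marked=B E G H
Mark A: refs=B, marked=A B E G H
Mark D: refs=G, marked=A B D E G H
Unmarked (collected): C F I J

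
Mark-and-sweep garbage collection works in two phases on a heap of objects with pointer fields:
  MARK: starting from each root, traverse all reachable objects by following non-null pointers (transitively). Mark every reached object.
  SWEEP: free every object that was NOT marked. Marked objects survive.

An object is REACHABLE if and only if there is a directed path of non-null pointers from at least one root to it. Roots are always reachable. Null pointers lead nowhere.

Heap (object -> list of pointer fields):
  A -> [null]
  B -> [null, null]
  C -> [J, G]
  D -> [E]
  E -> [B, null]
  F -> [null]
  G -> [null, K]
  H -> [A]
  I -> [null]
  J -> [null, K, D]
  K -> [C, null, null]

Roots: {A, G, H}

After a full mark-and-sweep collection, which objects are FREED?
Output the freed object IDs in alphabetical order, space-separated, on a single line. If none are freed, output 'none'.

Roots: A G H
Mark A: refs=null, marked=A
Mark G: refs=null K, marked=A G
Mark H: refs=A, marked=A G H
Mark K: refs=C null null, marked=A G H K
Mark C: refs=J G, marked=A C G H K
Mark J: refs=null K D, marked=A C G H J K
Mark D: refs=E, marked=A C D G H J K
Mark E: refs=B null, marked=A C D E G H J K
Mark B: refs=null null, marked=A B C D E G H J K
Unmarked (collected): F I

Answer: F I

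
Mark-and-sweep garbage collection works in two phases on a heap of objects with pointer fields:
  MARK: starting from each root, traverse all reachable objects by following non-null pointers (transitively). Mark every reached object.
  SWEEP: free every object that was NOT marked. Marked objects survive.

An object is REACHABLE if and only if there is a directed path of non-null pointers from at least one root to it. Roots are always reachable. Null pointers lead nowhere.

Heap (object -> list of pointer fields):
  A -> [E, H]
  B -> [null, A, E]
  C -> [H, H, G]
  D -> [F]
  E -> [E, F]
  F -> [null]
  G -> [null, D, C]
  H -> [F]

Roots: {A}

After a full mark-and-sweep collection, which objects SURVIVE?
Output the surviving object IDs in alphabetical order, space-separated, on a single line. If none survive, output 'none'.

Answer: A E F H

Derivation:
Roots: A
Mark A: refs=E H, marked=A
Mark E: refs=E F, marked=A E
Mark H: refs=F, marked=A E H
Mark F: refs=null, marked=A E F H
Unmarked (collected): B C D G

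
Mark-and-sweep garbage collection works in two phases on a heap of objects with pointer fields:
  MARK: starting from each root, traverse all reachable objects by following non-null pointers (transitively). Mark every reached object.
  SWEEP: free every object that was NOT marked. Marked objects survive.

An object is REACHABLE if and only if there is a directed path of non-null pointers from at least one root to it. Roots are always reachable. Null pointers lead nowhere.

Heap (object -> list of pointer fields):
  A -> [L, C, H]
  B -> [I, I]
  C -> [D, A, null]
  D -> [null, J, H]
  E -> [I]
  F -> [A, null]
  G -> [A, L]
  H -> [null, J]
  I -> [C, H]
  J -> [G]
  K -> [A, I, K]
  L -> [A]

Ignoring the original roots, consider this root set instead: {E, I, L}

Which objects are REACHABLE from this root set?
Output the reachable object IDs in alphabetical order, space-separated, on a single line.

Roots: E I L
Mark E: refs=I, marked=E
Mark I: refs=C H, marked=E I
Mark L: refs=A, marked=E I L
Mark C: refs=D A null, marked=C E I L
Mark H: refs=null J, marked=C E H I L
Mark A: refs=L C H, marked=A C E H I L
Mark D: refs=null J H, marked=A C D E H I L
Mark J: refs=G, marked=A C D E H I J L
Mark G: refs=A L, marked=A C D E G H I J L
Unmarked (collected): B F K

Answer: A C D E G H I J L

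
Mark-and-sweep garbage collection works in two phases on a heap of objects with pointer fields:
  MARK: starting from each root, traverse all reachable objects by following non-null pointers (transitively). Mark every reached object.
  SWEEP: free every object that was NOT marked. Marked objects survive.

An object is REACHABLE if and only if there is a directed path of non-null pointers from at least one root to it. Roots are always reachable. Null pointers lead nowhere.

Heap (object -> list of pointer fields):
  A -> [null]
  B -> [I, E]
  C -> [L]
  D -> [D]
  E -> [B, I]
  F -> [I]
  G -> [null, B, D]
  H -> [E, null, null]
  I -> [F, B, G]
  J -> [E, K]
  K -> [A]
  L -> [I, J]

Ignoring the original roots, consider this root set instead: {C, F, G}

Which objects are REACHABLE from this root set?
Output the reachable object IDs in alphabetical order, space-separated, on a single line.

Roots: C F G
Mark C: refs=L, marked=C
Mark F: refs=I, marked=C F
Mark G: refs=null B D, marked=C F G
Mark L: refs=I J, marked=C F G L
Mark I: refs=F B G, marked=C F G I L
Mark B: refs=I E, marked=B C F G I L
Mark D: refs=D, marked=B C D F G I L
Mark J: refs=E K, marked=B C D F G I J L
Mark E: refs=B I, marked=B C D E F G I J L
Mark K: refs=A, marked=B C D E F G I J K L
Mark A: refs=null, marked=A B C D E F G I J K L
Unmarked (collected): H

Answer: A B C D E F G I J K L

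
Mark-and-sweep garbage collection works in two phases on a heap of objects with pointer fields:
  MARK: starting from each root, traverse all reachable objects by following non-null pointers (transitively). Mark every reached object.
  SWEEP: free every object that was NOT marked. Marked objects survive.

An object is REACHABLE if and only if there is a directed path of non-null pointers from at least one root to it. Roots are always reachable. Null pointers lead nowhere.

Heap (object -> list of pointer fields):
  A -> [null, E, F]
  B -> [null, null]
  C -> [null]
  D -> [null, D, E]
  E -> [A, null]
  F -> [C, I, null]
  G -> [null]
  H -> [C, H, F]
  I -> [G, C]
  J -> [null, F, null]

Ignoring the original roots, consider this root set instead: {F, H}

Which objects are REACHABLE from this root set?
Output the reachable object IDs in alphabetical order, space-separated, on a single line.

Answer: C F G H I

Derivation:
Roots: F H
Mark F: refs=C I null, marked=F
Mark H: refs=C H F, marked=F H
Mark C: refs=null, marked=C F H
Mark I: refs=G C, marked=C F H I
Mark G: refs=null, marked=C F G H I
Unmarked (collected): A B D E J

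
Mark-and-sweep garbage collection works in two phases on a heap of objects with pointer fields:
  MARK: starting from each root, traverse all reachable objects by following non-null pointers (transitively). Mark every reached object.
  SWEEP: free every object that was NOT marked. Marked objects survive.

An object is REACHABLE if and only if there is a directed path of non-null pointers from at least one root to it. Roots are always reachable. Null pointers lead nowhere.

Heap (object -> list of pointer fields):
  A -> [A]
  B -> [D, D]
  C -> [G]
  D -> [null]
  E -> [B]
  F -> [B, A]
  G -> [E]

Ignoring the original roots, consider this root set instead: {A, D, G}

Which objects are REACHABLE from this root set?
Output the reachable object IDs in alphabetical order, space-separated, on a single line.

Roots: A D G
Mark A: refs=A, marked=A
Mark D: refs=null, marked=A D
Mark G: refs=E, marked=A D G
Mark E: refs=B, marked=A D E G
Mark B: refs=D D, marked=A B D E G
Unmarked (collected): C F

Answer: A B D E G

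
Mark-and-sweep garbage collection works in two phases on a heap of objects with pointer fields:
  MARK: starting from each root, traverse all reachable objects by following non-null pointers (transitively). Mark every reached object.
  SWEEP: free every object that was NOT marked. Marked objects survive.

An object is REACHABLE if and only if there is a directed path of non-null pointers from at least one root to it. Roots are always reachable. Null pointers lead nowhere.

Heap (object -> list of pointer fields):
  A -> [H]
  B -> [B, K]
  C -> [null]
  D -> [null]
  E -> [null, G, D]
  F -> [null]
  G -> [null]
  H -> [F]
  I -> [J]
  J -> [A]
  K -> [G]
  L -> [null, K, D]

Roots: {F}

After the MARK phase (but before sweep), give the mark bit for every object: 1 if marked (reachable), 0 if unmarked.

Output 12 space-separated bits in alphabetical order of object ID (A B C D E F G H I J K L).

Roots: F
Mark F: refs=null, marked=F
Unmarked (collected): A B C D E G H I J K L

Answer: 0 0 0 0 0 1 0 0 0 0 0 0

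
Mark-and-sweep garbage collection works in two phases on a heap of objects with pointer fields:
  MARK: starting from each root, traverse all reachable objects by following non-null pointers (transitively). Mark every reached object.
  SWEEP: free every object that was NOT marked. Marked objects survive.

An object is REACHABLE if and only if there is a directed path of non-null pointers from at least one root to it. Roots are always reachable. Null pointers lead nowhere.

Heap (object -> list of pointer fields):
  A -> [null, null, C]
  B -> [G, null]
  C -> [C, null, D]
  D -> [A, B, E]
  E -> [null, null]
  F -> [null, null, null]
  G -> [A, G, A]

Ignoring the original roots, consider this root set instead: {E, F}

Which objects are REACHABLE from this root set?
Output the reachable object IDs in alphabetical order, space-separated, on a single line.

Answer: E F

Derivation:
Roots: E F
Mark E: refs=null null, marked=E
Mark F: refs=null null null, marked=E F
Unmarked (collected): A B C D G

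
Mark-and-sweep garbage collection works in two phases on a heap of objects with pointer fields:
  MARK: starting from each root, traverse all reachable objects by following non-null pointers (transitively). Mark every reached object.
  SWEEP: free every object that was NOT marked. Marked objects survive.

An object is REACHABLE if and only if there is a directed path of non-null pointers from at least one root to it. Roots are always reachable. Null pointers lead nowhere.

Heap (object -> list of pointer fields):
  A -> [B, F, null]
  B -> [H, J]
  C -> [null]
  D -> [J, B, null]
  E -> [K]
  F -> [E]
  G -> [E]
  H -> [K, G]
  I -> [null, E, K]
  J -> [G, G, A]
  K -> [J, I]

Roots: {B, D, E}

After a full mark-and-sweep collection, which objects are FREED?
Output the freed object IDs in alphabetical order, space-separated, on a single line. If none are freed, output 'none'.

Answer: C

Derivation:
Roots: B D E
Mark B: refs=H J, marked=B
Mark D: refs=J B null, marked=B D
Mark E: refs=K, marked=B D E
Mark H: refs=K G, marked=B D E H
Mark J: refs=G G A, marked=B D E H J
Mark K: refs=J I, marked=B D E H J K
Mark G: refs=E, marked=B D E G H J K
Mark A: refs=B F null, marked=A B D E G H J K
Mark I: refs=null E K, marked=A B D E G H I J K
Mark F: refs=E, marked=A B D E F G H I J K
Unmarked (collected): C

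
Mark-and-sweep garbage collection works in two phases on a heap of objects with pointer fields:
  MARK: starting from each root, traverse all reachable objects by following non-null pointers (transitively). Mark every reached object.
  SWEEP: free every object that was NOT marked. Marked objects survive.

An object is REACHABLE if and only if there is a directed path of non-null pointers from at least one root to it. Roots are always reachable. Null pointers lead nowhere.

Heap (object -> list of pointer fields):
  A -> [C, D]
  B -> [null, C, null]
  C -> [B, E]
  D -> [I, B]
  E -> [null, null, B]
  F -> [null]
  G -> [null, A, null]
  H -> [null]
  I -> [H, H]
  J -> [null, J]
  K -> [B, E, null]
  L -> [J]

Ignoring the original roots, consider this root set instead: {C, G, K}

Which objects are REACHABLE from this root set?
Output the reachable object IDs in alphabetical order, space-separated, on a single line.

Roots: C G K
Mark C: refs=B E, marked=C
Mark G: refs=null A null, marked=C G
Mark K: refs=B E null, marked=C G K
Mark B: refs=null C null, marked=B C G K
Mark E: refs=null null B, marked=B C E G K
Mark A: refs=C D, marked=A B C E G K
Mark D: refs=I B, marked=A B C D E G K
Mark I: refs=H H, marked=A B C D E G I K
Mark H: refs=null, marked=A B C D E G H I K
Unmarked (collected): F J L

Answer: A B C D E G H I K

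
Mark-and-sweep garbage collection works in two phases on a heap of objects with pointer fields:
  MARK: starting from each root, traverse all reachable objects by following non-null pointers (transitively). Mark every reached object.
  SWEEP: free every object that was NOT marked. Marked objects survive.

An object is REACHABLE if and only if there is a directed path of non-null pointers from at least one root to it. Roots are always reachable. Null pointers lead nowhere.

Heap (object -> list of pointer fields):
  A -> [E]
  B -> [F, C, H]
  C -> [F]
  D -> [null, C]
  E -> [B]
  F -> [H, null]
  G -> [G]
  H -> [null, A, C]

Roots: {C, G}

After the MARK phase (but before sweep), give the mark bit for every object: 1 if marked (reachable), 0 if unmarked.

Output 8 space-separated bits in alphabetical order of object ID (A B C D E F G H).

Answer: 1 1 1 0 1 1 1 1

Derivation:
Roots: C G
Mark C: refs=F, marked=C
Mark G: refs=G, marked=C G
Mark F: refs=H null, marked=C F G
Mark H: refs=null A C, marked=C F G H
Mark A: refs=E, marked=A C F G H
Mark E: refs=B, marked=A C E F G H
Mark B: refs=F C H, marked=A B C E F G H
Unmarked (collected): D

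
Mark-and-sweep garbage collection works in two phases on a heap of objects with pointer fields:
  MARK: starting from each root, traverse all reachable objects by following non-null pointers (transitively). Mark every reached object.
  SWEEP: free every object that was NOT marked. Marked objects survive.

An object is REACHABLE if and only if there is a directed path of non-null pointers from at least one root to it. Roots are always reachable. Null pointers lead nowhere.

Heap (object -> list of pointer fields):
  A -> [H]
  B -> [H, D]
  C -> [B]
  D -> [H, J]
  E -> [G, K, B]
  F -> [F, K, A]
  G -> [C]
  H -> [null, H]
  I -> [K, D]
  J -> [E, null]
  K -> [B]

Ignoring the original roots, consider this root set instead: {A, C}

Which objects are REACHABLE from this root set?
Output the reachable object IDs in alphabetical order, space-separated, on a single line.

Answer: A B C D E G H J K

Derivation:
Roots: A C
Mark A: refs=H, marked=A
Mark C: refs=B, marked=A C
Mark H: refs=null H, marked=A C H
Mark B: refs=H D, marked=A B C H
Mark D: refs=H J, marked=A B C D H
Mark J: refs=E null, marked=A B C D H J
Mark E: refs=G K B, marked=A B C D E H J
Mark G: refs=C, marked=A B C D E G H J
Mark K: refs=B, marked=A B C D E G H J K
Unmarked (collected): F I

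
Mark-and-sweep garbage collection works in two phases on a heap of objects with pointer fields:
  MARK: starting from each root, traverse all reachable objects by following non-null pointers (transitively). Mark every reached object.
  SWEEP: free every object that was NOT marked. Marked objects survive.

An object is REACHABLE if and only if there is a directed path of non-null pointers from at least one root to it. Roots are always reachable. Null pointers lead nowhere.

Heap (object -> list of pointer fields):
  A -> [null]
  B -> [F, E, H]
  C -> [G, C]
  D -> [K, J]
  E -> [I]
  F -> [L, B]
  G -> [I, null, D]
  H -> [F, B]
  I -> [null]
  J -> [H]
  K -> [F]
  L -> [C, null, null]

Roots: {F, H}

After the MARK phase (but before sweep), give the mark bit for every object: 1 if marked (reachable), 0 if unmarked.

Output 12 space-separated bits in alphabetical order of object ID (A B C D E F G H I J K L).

Roots: F H
Mark F: refs=L B, marked=F
Mark H: refs=F B, marked=F H
Mark L: refs=C null null, marked=F H L
Mark B: refs=F E H, marked=B F H L
Mark C: refs=G C, marked=B C F H L
Mark E: refs=I, marked=B C E F H L
Mark G: refs=I null D, marked=B C E F G H L
Mark I: refs=null, marked=B C E F G H I L
Mark D: refs=K J, marked=B C D E F G H I L
Mark K: refs=F, marked=B C D E F G H I K L
Mark J: refs=H, marked=B C D E F G H I J K L
Unmarked (collected): A

Answer: 0 1 1 1 1 1 1 1 1 1 1 1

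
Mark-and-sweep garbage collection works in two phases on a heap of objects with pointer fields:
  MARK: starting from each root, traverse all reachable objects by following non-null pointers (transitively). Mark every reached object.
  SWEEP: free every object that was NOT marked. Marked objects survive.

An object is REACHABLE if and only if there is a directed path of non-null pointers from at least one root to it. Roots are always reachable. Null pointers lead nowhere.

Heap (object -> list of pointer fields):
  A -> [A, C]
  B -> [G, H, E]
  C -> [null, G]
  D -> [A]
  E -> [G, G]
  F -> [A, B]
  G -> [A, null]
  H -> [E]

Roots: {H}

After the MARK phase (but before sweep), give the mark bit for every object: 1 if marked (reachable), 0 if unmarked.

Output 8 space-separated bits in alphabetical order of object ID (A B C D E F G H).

Answer: 1 0 1 0 1 0 1 1

Derivation:
Roots: H
Mark H: refs=E, marked=H
Mark E: refs=G G, marked=E H
Mark G: refs=A null, marked=E G H
Mark A: refs=A C, marked=A E G H
Mark C: refs=null G, marked=A C E G H
Unmarked (collected): B D F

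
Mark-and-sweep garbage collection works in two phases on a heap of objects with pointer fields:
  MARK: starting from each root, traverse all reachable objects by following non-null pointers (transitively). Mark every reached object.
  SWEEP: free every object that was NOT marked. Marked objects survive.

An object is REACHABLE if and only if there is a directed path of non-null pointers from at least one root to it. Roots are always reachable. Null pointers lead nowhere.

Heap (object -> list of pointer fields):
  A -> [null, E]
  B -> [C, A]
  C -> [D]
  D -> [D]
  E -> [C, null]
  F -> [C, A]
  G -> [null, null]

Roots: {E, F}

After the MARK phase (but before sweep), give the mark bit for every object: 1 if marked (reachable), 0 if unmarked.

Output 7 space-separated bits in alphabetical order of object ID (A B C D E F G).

Roots: E F
Mark E: refs=C null, marked=E
Mark F: refs=C A, marked=E F
Mark C: refs=D, marked=C E F
Mark A: refs=null E, marked=A C E F
Mark D: refs=D, marked=A C D E F
Unmarked (collected): B G

Answer: 1 0 1 1 1 1 0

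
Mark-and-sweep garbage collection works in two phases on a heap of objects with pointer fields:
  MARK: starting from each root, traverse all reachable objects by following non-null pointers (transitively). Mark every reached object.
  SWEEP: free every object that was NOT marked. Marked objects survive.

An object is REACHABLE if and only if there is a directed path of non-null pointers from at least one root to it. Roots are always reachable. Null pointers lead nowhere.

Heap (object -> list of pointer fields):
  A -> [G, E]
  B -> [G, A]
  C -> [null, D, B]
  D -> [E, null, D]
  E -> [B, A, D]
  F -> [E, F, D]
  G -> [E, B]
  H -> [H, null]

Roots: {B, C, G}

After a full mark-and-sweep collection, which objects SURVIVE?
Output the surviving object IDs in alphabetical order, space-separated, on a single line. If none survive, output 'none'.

Roots: B C G
Mark B: refs=G A, marked=B
Mark C: refs=null D B, marked=B C
Mark G: refs=E B, marked=B C G
Mark A: refs=G E, marked=A B C G
Mark D: refs=E null D, marked=A B C D G
Mark E: refs=B A D, marked=A B C D E G
Unmarked (collected): F H

Answer: A B C D E G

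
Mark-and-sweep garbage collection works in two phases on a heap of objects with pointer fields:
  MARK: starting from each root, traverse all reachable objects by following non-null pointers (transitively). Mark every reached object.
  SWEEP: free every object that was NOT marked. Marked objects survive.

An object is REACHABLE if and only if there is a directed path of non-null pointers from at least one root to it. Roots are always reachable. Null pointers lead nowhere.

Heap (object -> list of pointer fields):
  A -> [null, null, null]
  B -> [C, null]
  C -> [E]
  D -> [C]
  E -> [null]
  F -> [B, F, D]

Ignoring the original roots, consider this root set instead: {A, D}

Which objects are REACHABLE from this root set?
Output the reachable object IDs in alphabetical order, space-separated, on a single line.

Roots: A D
Mark A: refs=null null null, marked=A
Mark D: refs=C, marked=A D
Mark C: refs=E, marked=A C D
Mark E: refs=null, marked=A C D E
Unmarked (collected): B F

Answer: A C D E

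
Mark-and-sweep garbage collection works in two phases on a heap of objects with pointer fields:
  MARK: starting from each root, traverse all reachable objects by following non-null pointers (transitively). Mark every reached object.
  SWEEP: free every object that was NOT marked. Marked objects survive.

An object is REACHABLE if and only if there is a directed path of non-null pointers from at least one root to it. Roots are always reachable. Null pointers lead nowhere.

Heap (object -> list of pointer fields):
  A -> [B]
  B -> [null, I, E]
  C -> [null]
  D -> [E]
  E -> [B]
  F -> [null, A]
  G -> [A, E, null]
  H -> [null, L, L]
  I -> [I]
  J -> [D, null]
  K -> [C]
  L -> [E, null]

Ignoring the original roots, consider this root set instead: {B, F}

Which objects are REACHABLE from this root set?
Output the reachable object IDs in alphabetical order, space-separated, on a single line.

Answer: A B E F I

Derivation:
Roots: B F
Mark B: refs=null I E, marked=B
Mark F: refs=null A, marked=B F
Mark I: refs=I, marked=B F I
Mark E: refs=B, marked=B E F I
Mark A: refs=B, marked=A B E F I
Unmarked (collected): C D G H J K L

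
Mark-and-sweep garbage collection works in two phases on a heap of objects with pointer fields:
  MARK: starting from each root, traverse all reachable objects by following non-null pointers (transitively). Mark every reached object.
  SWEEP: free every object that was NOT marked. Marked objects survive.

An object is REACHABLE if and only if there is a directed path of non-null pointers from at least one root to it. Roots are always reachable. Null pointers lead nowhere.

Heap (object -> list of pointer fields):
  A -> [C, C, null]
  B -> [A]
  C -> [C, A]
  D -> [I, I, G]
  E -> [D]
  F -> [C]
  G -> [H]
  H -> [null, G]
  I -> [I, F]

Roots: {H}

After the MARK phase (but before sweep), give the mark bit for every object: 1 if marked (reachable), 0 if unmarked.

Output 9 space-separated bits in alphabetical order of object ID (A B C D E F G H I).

Answer: 0 0 0 0 0 0 1 1 0

Derivation:
Roots: H
Mark H: refs=null G, marked=H
Mark G: refs=H, marked=G H
Unmarked (collected): A B C D E F I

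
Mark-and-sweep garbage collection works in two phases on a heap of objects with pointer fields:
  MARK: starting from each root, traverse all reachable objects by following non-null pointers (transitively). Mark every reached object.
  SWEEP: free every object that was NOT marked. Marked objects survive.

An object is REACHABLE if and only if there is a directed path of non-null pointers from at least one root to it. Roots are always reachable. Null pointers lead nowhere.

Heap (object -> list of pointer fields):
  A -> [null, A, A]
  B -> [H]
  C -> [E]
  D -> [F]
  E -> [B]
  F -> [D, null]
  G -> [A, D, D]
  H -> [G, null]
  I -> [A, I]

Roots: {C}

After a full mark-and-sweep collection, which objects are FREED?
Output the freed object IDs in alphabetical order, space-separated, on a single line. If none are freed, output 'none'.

Answer: I

Derivation:
Roots: C
Mark C: refs=E, marked=C
Mark E: refs=B, marked=C E
Mark B: refs=H, marked=B C E
Mark H: refs=G null, marked=B C E H
Mark G: refs=A D D, marked=B C E G H
Mark A: refs=null A A, marked=A B C E G H
Mark D: refs=F, marked=A B C D E G H
Mark F: refs=D null, marked=A B C D E F G H
Unmarked (collected): I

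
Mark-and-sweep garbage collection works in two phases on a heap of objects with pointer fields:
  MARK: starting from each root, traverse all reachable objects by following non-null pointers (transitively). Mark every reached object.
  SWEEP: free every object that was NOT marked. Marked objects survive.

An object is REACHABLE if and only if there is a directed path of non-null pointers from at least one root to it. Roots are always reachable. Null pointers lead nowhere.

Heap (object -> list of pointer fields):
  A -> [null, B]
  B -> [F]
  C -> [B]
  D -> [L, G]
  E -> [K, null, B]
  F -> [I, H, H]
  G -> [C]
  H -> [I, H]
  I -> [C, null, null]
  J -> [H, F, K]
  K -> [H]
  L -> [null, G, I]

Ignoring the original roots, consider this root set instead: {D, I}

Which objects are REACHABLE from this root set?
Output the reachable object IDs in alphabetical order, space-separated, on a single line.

Roots: D I
Mark D: refs=L G, marked=D
Mark I: refs=C null null, marked=D I
Mark L: refs=null G I, marked=D I L
Mark G: refs=C, marked=D G I L
Mark C: refs=B, marked=C D G I L
Mark B: refs=F, marked=B C D G I L
Mark F: refs=I H H, marked=B C D F G I L
Mark H: refs=I H, marked=B C D F G H I L
Unmarked (collected): A E J K

Answer: B C D F G H I L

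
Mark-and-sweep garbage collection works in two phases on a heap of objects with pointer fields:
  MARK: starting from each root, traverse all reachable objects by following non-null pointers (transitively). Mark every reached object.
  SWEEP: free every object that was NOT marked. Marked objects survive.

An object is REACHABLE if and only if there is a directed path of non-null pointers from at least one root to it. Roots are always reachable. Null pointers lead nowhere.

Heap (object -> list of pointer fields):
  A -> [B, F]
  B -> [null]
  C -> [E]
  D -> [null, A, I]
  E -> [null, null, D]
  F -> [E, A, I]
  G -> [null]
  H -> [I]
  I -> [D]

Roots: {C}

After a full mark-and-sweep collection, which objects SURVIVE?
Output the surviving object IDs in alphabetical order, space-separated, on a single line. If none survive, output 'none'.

Roots: C
Mark C: refs=E, marked=C
Mark E: refs=null null D, marked=C E
Mark D: refs=null A I, marked=C D E
Mark A: refs=B F, marked=A C D E
Mark I: refs=D, marked=A C D E I
Mark B: refs=null, marked=A B C D E I
Mark F: refs=E A I, marked=A B C D E F I
Unmarked (collected): G H

Answer: A B C D E F I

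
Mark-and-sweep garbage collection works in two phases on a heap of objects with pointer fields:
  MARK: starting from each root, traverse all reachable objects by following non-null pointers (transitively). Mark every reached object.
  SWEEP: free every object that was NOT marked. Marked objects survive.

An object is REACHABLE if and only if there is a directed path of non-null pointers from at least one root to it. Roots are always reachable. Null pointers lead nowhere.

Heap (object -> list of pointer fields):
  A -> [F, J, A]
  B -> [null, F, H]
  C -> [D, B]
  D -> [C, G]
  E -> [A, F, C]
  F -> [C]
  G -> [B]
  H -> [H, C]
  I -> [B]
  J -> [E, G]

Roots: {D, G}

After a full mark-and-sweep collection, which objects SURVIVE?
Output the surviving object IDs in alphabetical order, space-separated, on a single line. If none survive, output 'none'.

Answer: B C D F G H

Derivation:
Roots: D G
Mark D: refs=C G, marked=D
Mark G: refs=B, marked=D G
Mark C: refs=D B, marked=C D G
Mark B: refs=null F H, marked=B C D G
Mark F: refs=C, marked=B C D F G
Mark H: refs=H C, marked=B C D F G H
Unmarked (collected): A E I J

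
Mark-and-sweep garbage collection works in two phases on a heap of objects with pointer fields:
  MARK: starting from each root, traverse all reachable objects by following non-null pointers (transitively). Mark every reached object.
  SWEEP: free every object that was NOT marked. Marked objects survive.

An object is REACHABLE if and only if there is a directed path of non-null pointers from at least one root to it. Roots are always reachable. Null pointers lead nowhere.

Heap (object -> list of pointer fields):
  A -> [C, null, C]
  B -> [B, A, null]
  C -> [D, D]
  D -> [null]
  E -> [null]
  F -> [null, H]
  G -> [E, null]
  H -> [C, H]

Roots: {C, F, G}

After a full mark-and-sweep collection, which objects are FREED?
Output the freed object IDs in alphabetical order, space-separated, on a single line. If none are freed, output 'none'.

Answer: A B

Derivation:
Roots: C F G
Mark C: refs=D D, marked=C
Mark F: refs=null H, marked=C F
Mark G: refs=E null, marked=C F G
Mark D: refs=null, marked=C D F G
Mark H: refs=C H, marked=C D F G H
Mark E: refs=null, marked=C D E F G H
Unmarked (collected): A B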